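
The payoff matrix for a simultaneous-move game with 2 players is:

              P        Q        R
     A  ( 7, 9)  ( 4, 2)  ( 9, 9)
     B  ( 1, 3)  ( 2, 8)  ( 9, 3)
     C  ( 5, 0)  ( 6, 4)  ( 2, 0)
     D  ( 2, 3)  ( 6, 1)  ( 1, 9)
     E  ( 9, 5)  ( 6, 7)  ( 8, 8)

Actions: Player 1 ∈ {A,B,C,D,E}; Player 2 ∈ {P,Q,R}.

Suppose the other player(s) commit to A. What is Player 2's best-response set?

u_2(P vs A) = 9
u_2(Q vs A) = 2
u_2(R vs A) = 9
max payoff 9 at {P,R}

BR_2 = {P,R}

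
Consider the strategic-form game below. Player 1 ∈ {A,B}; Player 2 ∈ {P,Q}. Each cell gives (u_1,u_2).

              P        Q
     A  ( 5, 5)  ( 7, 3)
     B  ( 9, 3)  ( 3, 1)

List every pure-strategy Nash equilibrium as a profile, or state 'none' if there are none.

(A,P): not NE [P1→B gives 9>5]
(A,Q): not NE [P2→P gives 5>3]
(B,P): NE
(B,Q): not NE [P1→A gives 7>3; P2→P gives 3>1]

NE set: (B,P)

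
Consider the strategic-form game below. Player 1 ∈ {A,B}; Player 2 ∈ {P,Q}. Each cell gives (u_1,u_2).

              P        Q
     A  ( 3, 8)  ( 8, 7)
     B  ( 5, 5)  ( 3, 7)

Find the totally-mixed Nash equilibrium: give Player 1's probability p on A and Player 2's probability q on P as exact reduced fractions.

P1 indiff ⇒ q·3+(1-q)·8 = q·5+(1-q)·3 ⇒ q(-2) = (1-q)(-5) ⇒ q = 5/7
P2 indiff ⇒ p·8+(1-p)·5 = p·7+(1-p)·7 ⇒ p(1) = (1-p)(2) ⇒ p = 2/3

p=2/3, q=5/7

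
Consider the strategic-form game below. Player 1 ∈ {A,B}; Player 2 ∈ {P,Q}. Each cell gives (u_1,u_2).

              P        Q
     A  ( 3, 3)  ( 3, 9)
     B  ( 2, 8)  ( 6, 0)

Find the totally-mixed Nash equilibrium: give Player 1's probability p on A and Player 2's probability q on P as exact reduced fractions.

P1 indiff ⇒ q·3+(1-q)·3 = q·2+(1-q)·6 ⇒ q(1) = (1-q)(3) ⇒ q = 3/4
P2 indiff ⇒ p·3+(1-p)·8 = p·9+(1-p)·0 ⇒ p(-6) = (1-p)(-8) ⇒ p = 4/7

(p,q) = (4/7, 3/4)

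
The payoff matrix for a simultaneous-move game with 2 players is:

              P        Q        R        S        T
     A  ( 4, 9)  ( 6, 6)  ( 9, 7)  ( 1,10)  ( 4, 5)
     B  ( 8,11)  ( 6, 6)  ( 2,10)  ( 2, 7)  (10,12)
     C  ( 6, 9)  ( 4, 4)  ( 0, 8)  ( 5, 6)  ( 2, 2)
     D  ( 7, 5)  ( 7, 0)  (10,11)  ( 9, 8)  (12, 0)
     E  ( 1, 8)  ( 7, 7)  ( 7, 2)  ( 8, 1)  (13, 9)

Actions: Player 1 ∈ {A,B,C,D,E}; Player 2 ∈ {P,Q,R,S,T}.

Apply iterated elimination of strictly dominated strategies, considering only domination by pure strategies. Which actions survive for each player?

Survivors P1:{B,D,E} P2:{P,R,T}

P1 drop A (D beats it: P:7>4 Q:7>6 R:10>9 S:9>1 T:12>4)
P1 drop C (D beats it: P:7>6 Q:7>4 R:10>0 S:9>5 T:12>2)
P2 drop Q (P beats it: B:11>6 D:5>0 E:8>7)
P2 drop S (R beats it: B:10>7 D:11>8 E:2>1)
P1→{B,D,E} P2→{P,R,T}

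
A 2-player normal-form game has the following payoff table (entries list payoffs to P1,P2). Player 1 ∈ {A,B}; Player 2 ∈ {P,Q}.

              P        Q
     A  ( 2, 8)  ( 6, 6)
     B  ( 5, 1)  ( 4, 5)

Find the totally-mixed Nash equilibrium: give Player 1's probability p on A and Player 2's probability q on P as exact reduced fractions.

P1 indiff ⇒ q·2+(1-q)·6 = q·5+(1-q)·4 ⇒ q(-3) = (1-q)(-2) ⇒ q = 2/5
P2 indiff ⇒ p·8+(1-p)·1 = p·6+(1-p)·5 ⇒ p(2) = (1-p)(4) ⇒ p = 2/3

p=2/3, q=2/5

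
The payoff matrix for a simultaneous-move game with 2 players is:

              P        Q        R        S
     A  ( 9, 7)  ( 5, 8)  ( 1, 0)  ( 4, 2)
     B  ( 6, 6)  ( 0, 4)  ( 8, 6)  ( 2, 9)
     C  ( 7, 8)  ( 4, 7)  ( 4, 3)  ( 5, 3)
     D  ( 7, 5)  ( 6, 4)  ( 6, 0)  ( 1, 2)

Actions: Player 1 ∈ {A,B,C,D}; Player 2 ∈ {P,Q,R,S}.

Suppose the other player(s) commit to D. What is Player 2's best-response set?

u_2(P vs D) = 5
u_2(Q vs D) = 4
u_2(R vs D) = 0
u_2(S vs D) = 2
max payoff 5 at {P}

argmax u_2 = {P}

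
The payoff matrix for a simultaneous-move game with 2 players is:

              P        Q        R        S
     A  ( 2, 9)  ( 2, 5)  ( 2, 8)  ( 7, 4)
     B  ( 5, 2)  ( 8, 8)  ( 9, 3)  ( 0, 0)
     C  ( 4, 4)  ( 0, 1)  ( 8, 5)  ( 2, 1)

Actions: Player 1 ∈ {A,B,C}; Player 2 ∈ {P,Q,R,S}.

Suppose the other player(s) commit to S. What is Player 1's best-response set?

argmax u_1 = {A}

u_1(A vs S) = 7
u_1(B vs S) = 0
u_1(C vs S) = 2
max payoff 7 at {A}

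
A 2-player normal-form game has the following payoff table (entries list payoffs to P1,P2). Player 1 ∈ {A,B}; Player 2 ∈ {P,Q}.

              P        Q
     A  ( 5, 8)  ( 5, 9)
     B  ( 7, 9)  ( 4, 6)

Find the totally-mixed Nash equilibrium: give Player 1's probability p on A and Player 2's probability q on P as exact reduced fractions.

p=3/4, q=1/3

P1 indiff ⇒ q·5+(1-q)·5 = q·7+(1-q)·4 ⇒ q(-2) = (1-q)(-1) ⇒ q = 1/3
P2 indiff ⇒ p·8+(1-p)·9 = p·9+(1-p)·6 ⇒ p(-1) = (1-p)(-3) ⇒ p = 3/4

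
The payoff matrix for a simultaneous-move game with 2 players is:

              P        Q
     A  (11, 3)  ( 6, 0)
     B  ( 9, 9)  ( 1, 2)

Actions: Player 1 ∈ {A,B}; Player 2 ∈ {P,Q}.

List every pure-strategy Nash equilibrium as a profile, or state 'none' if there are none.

(A,P): NE
(A,Q): not NE [P2→P gives 3>0]
(B,P): not NE [P1→A gives 11>9]
(B,Q): not NE [P1→A gives 6>1; P2→P gives 9>2]

PSNE = {(A,P)}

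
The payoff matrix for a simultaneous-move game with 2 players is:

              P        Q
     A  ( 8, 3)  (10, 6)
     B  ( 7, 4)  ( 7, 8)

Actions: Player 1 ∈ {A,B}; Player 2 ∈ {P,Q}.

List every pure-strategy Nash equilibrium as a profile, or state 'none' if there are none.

PSNE = {(A,Q)}

(A,P): not NE [P2→Q gives 6>3]
(A,Q): NE
(B,P): not NE [P1→A gives 8>7; P2→Q gives 8>4]
(B,Q): not NE [P1→A gives 10>7]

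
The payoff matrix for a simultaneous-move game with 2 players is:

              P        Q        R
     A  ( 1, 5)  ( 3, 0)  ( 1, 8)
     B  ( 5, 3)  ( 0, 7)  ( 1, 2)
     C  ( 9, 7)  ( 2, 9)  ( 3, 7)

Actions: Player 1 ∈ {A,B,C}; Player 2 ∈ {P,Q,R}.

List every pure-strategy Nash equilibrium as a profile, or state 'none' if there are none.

(A,P): not NE [P1→C gives 9>1; P2→R gives 8>5]
(A,Q): not NE [P2→R gives 8>0]
(A,R): not NE [P1→C gives 3>1]
(B,P): not NE [P1→C gives 9>5; P2→Q gives 7>3]
(B,Q): not NE [P1→A gives 3>0]
(B,R): not NE [P1→C gives 3>1; P2→Q gives 7>2]
(C,P): not NE [P2→Q gives 9>7]
(C,Q): not NE [P1→A gives 3>2]
(C,R): not NE [P2→Q gives 9>7]

PSNE: ∅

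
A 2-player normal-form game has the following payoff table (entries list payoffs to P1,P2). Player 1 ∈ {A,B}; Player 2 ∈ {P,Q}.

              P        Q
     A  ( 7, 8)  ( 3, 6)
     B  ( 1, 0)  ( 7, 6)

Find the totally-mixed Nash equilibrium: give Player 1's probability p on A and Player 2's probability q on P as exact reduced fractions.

P1 indiff ⇒ q·7+(1-q)·3 = q·1+(1-q)·7 ⇒ q(6) = (1-q)(4) ⇒ q = 2/5
P2 indiff ⇒ p·8+(1-p)·0 = p·6+(1-p)·6 ⇒ p(2) = (1-p)(6) ⇒ p = 3/4

p=3/4, q=2/5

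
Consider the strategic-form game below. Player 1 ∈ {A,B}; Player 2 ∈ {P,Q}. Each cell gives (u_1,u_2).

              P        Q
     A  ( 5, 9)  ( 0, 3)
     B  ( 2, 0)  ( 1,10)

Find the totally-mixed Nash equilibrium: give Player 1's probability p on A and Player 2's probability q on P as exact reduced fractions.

P1 indiff ⇒ q·5+(1-q)·0 = q·2+(1-q)·1 ⇒ q(3) = (1-q)(1) ⇒ q = 1/4
P2 indiff ⇒ p·9+(1-p)·0 = p·3+(1-p)·10 ⇒ p(6) = (1-p)(10) ⇒ p = 5/8

P1 mixes 5/8 on A; P2 mixes 1/4 on P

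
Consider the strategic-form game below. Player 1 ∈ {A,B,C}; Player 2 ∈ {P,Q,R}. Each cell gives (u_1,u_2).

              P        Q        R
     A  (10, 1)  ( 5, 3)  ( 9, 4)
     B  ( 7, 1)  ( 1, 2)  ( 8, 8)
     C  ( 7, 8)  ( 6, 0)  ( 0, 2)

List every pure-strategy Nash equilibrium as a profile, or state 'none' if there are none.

(A,P): not NE [P2→R gives 4>1]
(A,Q): not NE [P1→C gives 6>5; P2→R gives 4>3]
(A,R): NE
(B,P): not NE [P1→A gives 10>7; P2→R gives 8>1]
(B,Q): not NE [P1→C gives 6>1; P2→R gives 8>2]
(B,R): not NE [P1→A gives 9>8]
(C,P): not NE [P1→A gives 10>7]
(C,Q): not NE [P2→P gives 8>0]
(C,R): not NE [P1→A gives 9>0; P2→P gives 8>2]

PSNE = {(A,R)}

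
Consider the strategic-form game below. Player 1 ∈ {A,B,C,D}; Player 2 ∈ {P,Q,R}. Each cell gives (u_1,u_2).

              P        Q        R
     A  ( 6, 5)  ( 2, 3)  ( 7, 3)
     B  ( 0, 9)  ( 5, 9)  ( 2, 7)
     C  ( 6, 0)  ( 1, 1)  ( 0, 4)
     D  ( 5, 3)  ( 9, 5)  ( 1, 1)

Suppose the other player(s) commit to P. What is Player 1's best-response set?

BR_1 = {A,C}

u_1(A vs P) = 6
u_1(B vs P) = 0
u_1(C vs P) = 6
u_1(D vs P) = 5
max payoff 6 at {A,C}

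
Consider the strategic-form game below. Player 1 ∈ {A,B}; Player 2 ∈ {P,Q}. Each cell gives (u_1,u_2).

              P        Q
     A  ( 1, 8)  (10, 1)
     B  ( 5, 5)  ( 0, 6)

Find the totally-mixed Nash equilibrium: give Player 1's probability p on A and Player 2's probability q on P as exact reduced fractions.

P1 indiff ⇒ q·1+(1-q)·10 = q·5+(1-q)·0 ⇒ q(-4) = (1-q)(-10) ⇒ q = 5/7
P2 indiff ⇒ p·8+(1-p)·5 = p·1+(1-p)·6 ⇒ p(7) = (1-p)(1) ⇒ p = 1/8

P1 mixes 1/8 on A; P2 mixes 5/7 on P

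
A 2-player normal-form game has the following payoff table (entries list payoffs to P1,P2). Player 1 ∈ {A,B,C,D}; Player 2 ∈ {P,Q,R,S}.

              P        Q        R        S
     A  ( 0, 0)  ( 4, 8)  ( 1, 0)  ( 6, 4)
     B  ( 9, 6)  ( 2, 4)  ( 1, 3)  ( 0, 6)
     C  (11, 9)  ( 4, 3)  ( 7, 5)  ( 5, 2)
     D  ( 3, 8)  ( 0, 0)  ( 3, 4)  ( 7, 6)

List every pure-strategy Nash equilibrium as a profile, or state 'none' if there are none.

(A,P): not NE [P1→C gives 11>0; P2→Q gives 8>0]
(A,Q): NE
(A,R): not NE [P1→C gives 7>1; P2→Q gives 8>0]
(A,S): not NE [P1→D gives 7>6; P2→Q gives 8>4]
(B,P): not NE [P1→C gives 11>9]
(B,Q): not NE [P1→C gives 4>2; P2→S gives 6>4]
(B,R): not NE [P1→C gives 7>1; P2→S gives 6>3]
(B,S): not NE [P1→D gives 7>0]
(C,P): NE
(C,Q): not NE [P2→P gives 9>3]
(C,R): not NE [P2→P gives 9>5]
(C,S): not NE [P1→D gives 7>5; P2→P gives 9>2]
(D,P): not NE [P1→C gives 11>3]
(D,Q): not NE [P1→C gives 4>0; P2→P gives 8>0]
(D,R): not NE [P1→C gives 7>3; P2→P gives 8>4]
(D,S): not NE [P2→P gives 8>6]

NE set: (A,Q), (C,P)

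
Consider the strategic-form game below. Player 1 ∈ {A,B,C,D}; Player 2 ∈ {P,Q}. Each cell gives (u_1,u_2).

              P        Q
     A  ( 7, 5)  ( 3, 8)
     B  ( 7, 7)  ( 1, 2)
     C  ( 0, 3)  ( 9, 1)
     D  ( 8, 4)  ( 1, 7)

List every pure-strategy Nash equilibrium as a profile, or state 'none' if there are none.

PSNE: ∅

(A,P): not NE [P1→D gives 8>7; P2→Q gives 8>5]
(A,Q): not NE [P1→C gives 9>3]
(B,P): not NE [P1→D gives 8>7]
(B,Q): not NE [P1→C gives 9>1; P2→P gives 7>2]
(C,P): not NE [P1→D gives 8>0]
(C,Q): not NE [P2→P gives 3>1]
(D,P): not NE [P2→Q gives 7>4]
(D,Q): not NE [P1→C gives 9>1]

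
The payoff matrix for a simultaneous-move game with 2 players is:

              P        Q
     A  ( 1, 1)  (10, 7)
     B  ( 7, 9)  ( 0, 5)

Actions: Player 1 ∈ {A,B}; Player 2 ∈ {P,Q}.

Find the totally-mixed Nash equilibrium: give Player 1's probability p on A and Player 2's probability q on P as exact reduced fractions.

(p,q) = (2/5, 5/8)

P1 indiff ⇒ q·1+(1-q)·10 = q·7+(1-q)·0 ⇒ q(-6) = (1-q)(-10) ⇒ q = 5/8
P2 indiff ⇒ p·1+(1-p)·9 = p·7+(1-p)·5 ⇒ p(-6) = (1-p)(-4) ⇒ p = 2/5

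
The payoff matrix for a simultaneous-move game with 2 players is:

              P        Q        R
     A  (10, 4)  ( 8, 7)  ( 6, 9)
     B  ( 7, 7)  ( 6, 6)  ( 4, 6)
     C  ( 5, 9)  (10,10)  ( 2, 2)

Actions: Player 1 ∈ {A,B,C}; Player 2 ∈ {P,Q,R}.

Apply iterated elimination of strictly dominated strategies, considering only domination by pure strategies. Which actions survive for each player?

P1 drop B (A beats it: P:10>7 Q:8>6 R:6>4)
P2 drop P (Q beats it: A:7>4 C:10>9)
P1→{A,C} P2→{Q,R}

Survivors P1:{A,C} P2:{Q,R}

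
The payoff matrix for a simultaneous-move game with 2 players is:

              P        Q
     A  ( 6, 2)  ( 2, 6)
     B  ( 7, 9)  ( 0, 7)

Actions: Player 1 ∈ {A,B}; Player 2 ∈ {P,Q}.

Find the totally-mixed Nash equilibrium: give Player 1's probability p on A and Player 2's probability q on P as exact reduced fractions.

p=1/3, q=2/3

P1 indiff ⇒ q·6+(1-q)·2 = q·7+(1-q)·0 ⇒ q(-1) = (1-q)(-2) ⇒ q = 2/3
P2 indiff ⇒ p·2+(1-p)·9 = p·6+(1-p)·7 ⇒ p(-4) = (1-p)(-2) ⇒ p = 1/3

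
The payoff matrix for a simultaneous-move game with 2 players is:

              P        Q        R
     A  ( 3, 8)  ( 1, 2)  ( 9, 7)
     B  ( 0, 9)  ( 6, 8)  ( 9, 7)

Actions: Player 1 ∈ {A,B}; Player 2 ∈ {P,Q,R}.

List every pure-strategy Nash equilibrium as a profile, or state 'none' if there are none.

(A,P): NE
(A,Q): not NE [P1→B gives 6>1; P2→P gives 8>2]
(A,R): not NE [P2→P gives 8>7]
(B,P): not NE [P1→A gives 3>0]
(B,Q): not NE [P2→P gives 9>8]
(B,R): not NE [P2→P gives 9>7]

Nash profiles: (A,P)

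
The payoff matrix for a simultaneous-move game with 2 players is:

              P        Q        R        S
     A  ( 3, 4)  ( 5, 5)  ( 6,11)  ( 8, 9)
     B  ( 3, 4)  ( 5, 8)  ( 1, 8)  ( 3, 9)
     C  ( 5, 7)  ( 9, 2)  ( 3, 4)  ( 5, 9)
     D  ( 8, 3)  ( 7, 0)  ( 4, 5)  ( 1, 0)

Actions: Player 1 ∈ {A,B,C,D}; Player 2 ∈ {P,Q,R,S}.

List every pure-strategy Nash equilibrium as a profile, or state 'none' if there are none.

(A,P): not NE [P1→D gives 8>3; P2→R gives 11>4]
(A,Q): not NE [P1→C gives 9>5; P2→R gives 11>5]
(A,R): NE
(A,S): not NE [P2→R gives 11>9]
(B,P): not NE [P1→D gives 8>3; P2→S gives 9>4]
(B,Q): not NE [P1→C gives 9>5; P2→S gives 9>8]
(B,R): not NE [P1→A gives 6>1; P2→S gives 9>8]
(B,S): not NE [P1→A gives 8>3]
(C,P): not NE [P1→D gives 8>5; P2→S gives 9>7]
(C,Q): not NE [P2→S gives 9>2]
(C,R): not NE [P1→A gives 6>3; P2→S gives 9>4]
(C,S): not NE [P1→A gives 8>5]
(D,P): not NE [P2→R gives 5>3]
(D,Q): not NE [P1→C gives 9>7; P2→R gives 5>0]
(D,R): not NE [P1→A gives 6>4]
(D,S): not NE [P1→A gives 8>1; P2→R gives 5>0]

Nash profiles: (A,R)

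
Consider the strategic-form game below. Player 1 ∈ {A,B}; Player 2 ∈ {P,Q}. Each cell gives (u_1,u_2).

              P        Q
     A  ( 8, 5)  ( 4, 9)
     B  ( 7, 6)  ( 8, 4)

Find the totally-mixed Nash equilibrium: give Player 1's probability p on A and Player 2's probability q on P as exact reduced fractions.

p=1/3, q=4/5

P1 indiff ⇒ q·8+(1-q)·4 = q·7+(1-q)·8 ⇒ q(1) = (1-q)(4) ⇒ q = 4/5
P2 indiff ⇒ p·5+(1-p)·6 = p·9+(1-p)·4 ⇒ p(-4) = (1-p)(-2) ⇒ p = 1/3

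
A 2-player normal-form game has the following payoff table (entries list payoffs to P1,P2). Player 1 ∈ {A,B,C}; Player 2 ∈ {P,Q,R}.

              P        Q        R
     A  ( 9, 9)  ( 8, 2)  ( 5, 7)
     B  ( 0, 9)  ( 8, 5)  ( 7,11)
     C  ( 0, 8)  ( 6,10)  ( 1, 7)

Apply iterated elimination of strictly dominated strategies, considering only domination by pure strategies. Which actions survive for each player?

Survivors P1:{A,B} P2:{P,R}

P1 drop C (A beats it: P:9>0 Q:8>6 R:5>1)
P2 drop Q (P beats it: A:9>2 B:9>5)
P1→{A,B} P2→{P,R}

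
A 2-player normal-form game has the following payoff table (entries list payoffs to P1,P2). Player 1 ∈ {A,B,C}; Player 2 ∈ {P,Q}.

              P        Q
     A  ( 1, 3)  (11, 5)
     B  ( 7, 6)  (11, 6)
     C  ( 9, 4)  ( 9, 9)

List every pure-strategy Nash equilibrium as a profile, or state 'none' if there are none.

NE set: (A,Q), (B,Q)

(A,P): not NE [P1→C gives 9>1; P2→Q gives 5>3]
(A,Q): NE
(B,P): not NE [P1→C gives 9>7]
(B,Q): NE
(C,P): not NE [P2→Q gives 9>4]
(C,Q): not NE [P1→B gives 11>9]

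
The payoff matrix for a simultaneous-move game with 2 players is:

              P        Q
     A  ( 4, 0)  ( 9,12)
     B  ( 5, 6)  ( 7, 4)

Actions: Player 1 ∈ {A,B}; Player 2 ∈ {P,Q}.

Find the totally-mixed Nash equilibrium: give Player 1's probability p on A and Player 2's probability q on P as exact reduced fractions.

P1 mixes 1/7 on A; P2 mixes 2/3 on P

P1 indiff ⇒ q·4+(1-q)·9 = q·5+(1-q)·7 ⇒ q(-1) = (1-q)(-2) ⇒ q = 2/3
P2 indiff ⇒ p·0+(1-p)·6 = p·12+(1-p)·4 ⇒ p(-12) = (1-p)(-2) ⇒ p = 1/7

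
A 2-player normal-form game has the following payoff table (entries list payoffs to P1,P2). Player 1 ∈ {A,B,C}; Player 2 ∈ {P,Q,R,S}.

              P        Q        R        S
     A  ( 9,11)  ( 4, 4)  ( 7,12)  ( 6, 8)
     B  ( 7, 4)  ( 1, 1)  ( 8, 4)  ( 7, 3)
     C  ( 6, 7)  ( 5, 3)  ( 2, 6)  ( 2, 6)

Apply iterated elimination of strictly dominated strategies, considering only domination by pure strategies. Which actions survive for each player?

IESDS → P1:{A,B} P2:{P,R}

P2 drop Q (P beats it: A:11>4 B:4>1 C:7>3)
P1 drop C (A beats it: P:9>6 R:7>2 S:6>2)
P2 drop S (P beats it: A:11>8 B:4>3)
P1→{A,B} P2→{P,R}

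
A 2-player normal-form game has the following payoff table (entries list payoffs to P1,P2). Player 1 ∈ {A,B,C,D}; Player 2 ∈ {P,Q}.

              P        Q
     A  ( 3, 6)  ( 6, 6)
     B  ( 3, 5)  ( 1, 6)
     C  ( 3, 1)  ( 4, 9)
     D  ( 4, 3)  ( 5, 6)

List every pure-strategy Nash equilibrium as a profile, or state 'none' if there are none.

NE set: (A,Q)

(A,P): not NE [P1→D gives 4>3]
(A,Q): NE
(B,P): not NE [P1→D gives 4>3; P2→Q gives 6>5]
(B,Q): not NE [P1→A gives 6>1]
(C,P): not NE [P1→D gives 4>3; P2→Q gives 9>1]
(C,Q): not NE [P1→A gives 6>4]
(D,P): not NE [P2→Q gives 6>3]
(D,Q): not NE [P1→A gives 6>5]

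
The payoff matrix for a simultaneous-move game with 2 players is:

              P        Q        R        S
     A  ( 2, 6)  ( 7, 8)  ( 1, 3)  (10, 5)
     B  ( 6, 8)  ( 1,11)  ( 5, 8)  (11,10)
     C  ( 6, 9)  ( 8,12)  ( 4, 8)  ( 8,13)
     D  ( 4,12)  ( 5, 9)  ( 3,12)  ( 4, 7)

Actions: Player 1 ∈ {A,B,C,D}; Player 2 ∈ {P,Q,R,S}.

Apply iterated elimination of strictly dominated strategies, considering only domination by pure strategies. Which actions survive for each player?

P1 drop D (C beats it: P:6>4 Q:8>5 R:4>3 S:8>4)
P2 drop P (Q beats it: A:8>6 B:11>8 C:12>9)
P2 drop R (Q beats it: A:8>3 B:11>8 C:12>8)
P1→{A,B,C} P2→{Q,S}

IESDS → P1:{A,B,C} P2:{Q,S}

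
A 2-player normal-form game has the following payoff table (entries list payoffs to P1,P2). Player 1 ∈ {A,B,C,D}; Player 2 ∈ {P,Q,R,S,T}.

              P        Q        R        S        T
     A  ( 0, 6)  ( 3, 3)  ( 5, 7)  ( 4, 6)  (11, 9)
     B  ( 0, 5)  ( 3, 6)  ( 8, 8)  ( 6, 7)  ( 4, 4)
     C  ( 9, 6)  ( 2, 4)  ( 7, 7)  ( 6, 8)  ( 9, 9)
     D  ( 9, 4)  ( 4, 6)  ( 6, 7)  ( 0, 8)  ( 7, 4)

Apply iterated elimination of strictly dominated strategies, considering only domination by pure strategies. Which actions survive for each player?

Survivors P1:{A,B,C} P2:{R,S,T}

P2 drop P (R beats it: A:7>6 B:8>5 C:7>6 D:7>4)
P2 drop Q (R beats it: A:7>3 B:8>6 C:7>4 D:7>6)
P1 drop D (C beats it: R:7>6 S:6>0 T:9>7)
P1→{A,B,C} P2→{R,S,T}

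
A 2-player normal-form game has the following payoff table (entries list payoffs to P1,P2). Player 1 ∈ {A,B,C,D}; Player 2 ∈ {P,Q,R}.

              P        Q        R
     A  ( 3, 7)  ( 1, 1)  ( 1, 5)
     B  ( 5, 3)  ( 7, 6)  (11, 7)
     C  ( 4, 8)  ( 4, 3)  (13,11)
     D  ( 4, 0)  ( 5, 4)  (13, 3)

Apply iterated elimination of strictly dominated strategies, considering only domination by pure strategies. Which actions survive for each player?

P1 drop A (B beats it: P:5>3 Q:7>1 R:11>1)
P2 drop P (R beats it: B:7>3 C:11>8 D:3>0)
P1→{B,C,D} P2→{Q,R}

Remaining: P1:{B,C,D} P2:{Q,R}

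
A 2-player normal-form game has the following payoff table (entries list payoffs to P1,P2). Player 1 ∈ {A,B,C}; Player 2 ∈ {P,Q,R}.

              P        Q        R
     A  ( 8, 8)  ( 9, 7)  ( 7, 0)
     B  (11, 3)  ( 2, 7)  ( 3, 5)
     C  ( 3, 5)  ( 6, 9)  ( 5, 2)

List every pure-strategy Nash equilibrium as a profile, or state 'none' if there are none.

Equilibria: none

(A,P): not NE [P1→B gives 11>8]
(A,Q): not NE [P2→P gives 8>7]
(A,R): not NE [P2→P gives 8>0]
(B,P): not NE [P2→Q gives 7>3]
(B,Q): not NE [P1→A gives 9>2]
(B,R): not NE [P1→A gives 7>3; P2→Q gives 7>5]
(C,P): not NE [P1→B gives 11>3; P2→Q gives 9>5]
(C,Q): not NE [P1→A gives 9>6]
(C,R): not NE [P1→A gives 7>5; P2→Q gives 9>2]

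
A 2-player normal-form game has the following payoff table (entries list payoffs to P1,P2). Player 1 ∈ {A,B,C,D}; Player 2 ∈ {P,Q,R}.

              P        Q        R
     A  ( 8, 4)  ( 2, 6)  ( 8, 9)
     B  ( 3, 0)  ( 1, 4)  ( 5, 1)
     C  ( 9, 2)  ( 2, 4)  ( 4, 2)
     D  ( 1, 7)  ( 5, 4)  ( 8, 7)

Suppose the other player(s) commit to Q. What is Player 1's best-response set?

u_1(A vs Q) = 2
u_1(B vs Q) = 1
u_1(C vs Q) = 2
u_1(D vs Q) = 5
max payoff 5 at {D}

BR_1 = {D}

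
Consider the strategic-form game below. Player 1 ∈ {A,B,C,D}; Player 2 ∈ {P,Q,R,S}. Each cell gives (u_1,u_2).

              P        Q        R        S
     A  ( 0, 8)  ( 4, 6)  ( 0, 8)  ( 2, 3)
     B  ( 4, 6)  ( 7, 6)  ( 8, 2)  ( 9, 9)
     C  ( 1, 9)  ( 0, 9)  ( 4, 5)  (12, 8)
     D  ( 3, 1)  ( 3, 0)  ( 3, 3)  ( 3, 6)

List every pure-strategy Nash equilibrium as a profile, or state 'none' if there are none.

(A,P): not NE [P1→B gives 4>0]
(A,Q): not NE [P1→B gives 7>4; P2→R gives 8>6]
(A,R): not NE [P1→B gives 8>0]
(A,S): not NE [P1→C gives 12>2; P2→R gives 8>3]
(B,P): not NE [P2→S gives 9>6]
(B,Q): not NE [P2→S gives 9>6]
(B,R): not NE [P2→S gives 9>2]
(B,S): not NE [P1→C gives 12>9]
(C,P): not NE [P1→B gives 4>1]
(C,Q): not NE [P1→B gives 7>0]
(C,R): not NE [P1→B gives 8>4; P2→Q gives 9>5]
(C,S): not NE [P2→Q gives 9>8]
(D,P): not NE [P1→B gives 4>3; P2→S gives 6>1]
(D,Q): not NE [P1→B gives 7>3; P2→S gives 6>0]
(D,R): not NE [P1→B gives 8>3; P2→S gives 6>3]
(D,S): not NE [P1→C gives 12>3]

PSNE: ∅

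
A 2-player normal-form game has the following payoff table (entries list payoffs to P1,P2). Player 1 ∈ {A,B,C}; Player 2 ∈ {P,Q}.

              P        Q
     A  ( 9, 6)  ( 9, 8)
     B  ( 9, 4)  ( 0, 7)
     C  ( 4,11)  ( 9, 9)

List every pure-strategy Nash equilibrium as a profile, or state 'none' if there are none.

(A,P): not NE [P2→Q gives 8>6]
(A,Q): NE
(B,P): not NE [P2→Q gives 7>4]
(B,Q): not NE [P1→C gives 9>0]
(C,P): not NE [P1→B gives 9>4]
(C,Q): not NE [P2→P gives 11>9]

PSNE = {(A,Q)}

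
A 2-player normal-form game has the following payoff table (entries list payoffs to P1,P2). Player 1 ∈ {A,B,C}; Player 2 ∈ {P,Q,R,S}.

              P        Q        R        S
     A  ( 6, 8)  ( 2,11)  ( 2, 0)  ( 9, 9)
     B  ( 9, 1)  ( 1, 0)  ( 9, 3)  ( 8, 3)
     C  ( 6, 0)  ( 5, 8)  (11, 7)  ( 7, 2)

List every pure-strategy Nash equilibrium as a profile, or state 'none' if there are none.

PSNE = {(C,Q)}

(A,P): not NE [P1→B gives 9>6; P2→Q gives 11>8]
(A,Q): not NE [P1→C gives 5>2]
(A,R): not NE [P1→C gives 11>2; P2→Q gives 11>0]
(A,S): not NE [P2→Q gives 11>9]
(B,P): not NE [P2→S gives 3>1]
(B,Q): not NE [P1→C gives 5>1; P2→S gives 3>0]
(B,R): not NE [P1→C gives 11>9]
(B,S): not NE [P1→A gives 9>8]
(C,P): not NE [P1→B gives 9>6; P2→Q gives 8>0]
(C,Q): NE
(C,R): not NE [P2→Q gives 8>7]
(C,S): not NE [P1→A gives 9>7; P2→Q gives 8>2]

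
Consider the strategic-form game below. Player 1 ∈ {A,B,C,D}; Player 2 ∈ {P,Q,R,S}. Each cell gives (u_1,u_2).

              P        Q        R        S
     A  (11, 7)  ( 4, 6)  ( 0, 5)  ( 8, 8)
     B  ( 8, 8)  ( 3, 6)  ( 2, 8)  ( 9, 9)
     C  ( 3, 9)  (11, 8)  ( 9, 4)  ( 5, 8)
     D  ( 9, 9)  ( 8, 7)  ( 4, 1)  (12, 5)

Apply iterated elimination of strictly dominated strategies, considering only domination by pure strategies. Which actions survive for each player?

Survivors P1:{A,D} P2:{P,S}

P1 drop B (D beats it: P:9>8 Q:8>3 R:4>2 S:12>9)
P2 drop Q (P beats it: A:7>6 C:9>8 D:9>7)
P2 drop R (P beats it: A:7>5 C:9>4 D:9>1)
P1 drop C (A beats it: P:11>3 S:8>5)
P1→{A,D} P2→{P,S}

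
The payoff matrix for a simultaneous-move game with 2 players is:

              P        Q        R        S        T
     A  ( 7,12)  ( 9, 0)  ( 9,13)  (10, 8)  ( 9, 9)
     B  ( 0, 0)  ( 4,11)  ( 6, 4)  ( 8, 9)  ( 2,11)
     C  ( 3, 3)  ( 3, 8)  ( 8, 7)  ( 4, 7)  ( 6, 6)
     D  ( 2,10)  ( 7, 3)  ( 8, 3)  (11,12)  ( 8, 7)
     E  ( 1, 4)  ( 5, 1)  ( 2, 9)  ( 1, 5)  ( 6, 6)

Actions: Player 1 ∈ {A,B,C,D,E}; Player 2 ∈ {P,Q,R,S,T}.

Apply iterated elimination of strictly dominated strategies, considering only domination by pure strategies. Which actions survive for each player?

P1 drop B (A beats it: P:7>0 Q:9>4 R:9>6 S:10>8 T:9>2)
P1 drop C (A beats it: P:7>3 Q:9>3 R:9>8 S:10>4 T:9>6)
P1 drop E (A beats it: P:7>1 Q:9>5 R:9>2 S:10>1 T:9>6)
P2 drop Q (P beats it: A:12>0 D:10>3)
P2 drop T (P beats it: A:12>9 D:10>7)
P1→{A,D} P2→{P,R,S}

IESDS → P1:{A,D} P2:{P,R,S}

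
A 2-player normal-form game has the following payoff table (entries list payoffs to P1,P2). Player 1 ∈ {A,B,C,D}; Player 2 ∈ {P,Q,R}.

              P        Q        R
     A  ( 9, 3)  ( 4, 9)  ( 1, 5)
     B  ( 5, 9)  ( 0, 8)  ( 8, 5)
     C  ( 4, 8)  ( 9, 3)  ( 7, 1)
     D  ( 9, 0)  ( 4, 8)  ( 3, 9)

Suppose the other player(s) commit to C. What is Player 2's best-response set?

P2 best: {P}

u_2(P vs C) = 8
u_2(Q vs C) = 3
u_2(R vs C) = 1
max payoff 8 at {P}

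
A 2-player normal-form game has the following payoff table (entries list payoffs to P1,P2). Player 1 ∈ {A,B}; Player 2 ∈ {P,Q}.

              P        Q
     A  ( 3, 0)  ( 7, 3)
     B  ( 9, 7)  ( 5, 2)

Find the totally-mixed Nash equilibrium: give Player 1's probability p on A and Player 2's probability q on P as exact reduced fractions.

P1 indiff ⇒ q·3+(1-q)·7 = q·9+(1-q)·5 ⇒ q(-6) = (1-q)(-2) ⇒ q = 1/4
P2 indiff ⇒ p·0+(1-p)·7 = p·3+(1-p)·2 ⇒ p(-3) = (1-p)(-5) ⇒ p = 5/8

P1 mixes 5/8 on A; P2 mixes 1/4 on P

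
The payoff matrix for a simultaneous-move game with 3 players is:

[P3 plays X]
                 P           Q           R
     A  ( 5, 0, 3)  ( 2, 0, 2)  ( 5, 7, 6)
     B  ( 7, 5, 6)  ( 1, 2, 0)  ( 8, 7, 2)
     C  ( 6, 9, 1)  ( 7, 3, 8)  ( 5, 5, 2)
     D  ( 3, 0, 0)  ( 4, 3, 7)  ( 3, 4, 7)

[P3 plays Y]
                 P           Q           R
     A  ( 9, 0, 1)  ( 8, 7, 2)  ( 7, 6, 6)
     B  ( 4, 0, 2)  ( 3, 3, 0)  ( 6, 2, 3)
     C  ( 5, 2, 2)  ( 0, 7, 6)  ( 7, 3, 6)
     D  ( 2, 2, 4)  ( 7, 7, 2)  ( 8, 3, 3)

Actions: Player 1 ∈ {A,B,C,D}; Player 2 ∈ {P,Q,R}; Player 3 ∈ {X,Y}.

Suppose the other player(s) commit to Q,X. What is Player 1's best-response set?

P1 best: {C}

u_1(A vs Q,X) = 2
u_1(B vs Q,X) = 1
u_1(C vs Q,X) = 7
u_1(D vs Q,X) = 4
max payoff 7 at {C}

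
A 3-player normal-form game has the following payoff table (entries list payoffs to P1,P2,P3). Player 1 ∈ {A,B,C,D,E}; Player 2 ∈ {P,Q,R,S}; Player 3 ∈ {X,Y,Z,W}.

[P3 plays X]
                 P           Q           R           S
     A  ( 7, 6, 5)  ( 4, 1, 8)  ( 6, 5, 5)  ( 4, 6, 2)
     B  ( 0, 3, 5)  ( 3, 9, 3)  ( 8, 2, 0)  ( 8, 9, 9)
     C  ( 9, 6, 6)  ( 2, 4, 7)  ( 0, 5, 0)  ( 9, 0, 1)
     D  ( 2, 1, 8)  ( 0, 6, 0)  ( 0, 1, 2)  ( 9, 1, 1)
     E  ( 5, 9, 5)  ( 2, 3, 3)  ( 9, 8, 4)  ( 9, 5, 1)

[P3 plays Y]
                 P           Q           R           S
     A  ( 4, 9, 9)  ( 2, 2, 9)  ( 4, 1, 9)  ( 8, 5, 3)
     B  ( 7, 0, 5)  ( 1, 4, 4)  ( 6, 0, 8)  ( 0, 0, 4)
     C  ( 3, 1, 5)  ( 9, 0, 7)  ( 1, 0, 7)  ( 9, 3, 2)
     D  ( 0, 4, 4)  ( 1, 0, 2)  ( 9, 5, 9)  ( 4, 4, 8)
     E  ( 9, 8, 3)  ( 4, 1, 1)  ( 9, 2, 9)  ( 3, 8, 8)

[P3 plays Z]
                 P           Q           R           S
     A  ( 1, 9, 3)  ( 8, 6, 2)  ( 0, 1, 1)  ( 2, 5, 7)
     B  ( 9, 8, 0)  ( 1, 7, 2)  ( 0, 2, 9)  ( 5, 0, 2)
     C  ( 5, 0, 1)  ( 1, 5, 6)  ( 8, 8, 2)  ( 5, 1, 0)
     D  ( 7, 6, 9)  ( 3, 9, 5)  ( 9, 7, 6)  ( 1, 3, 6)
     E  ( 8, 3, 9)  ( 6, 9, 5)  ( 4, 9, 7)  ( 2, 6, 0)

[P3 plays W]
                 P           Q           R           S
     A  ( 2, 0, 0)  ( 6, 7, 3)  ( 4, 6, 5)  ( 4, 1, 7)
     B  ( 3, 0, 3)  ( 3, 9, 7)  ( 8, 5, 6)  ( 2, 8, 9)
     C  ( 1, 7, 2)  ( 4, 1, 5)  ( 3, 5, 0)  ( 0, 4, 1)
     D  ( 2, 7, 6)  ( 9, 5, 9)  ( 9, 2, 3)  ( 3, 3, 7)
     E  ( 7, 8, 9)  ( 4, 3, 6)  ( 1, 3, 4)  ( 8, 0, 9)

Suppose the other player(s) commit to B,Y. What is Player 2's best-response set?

u_2(P vs B,Y) = 0
u_2(Q vs B,Y) = 4
u_2(R vs B,Y) = 0
u_2(S vs B,Y) = 0
max payoff 4 at {Q}

argmax u_2 = {Q}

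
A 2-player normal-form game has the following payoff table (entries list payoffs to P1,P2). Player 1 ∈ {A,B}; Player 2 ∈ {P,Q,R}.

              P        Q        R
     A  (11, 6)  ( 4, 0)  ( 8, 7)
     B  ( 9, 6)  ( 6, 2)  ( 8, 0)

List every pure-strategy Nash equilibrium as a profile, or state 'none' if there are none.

PSNE = {(A,R)}

(A,P): not NE [P2→R gives 7>6]
(A,Q): not NE [P1→B gives 6>4; P2→R gives 7>0]
(A,R): NE
(B,P): not NE [P1→A gives 11>9]
(B,Q): not NE [P2→P gives 6>2]
(B,R): not NE [P2→P gives 6>0]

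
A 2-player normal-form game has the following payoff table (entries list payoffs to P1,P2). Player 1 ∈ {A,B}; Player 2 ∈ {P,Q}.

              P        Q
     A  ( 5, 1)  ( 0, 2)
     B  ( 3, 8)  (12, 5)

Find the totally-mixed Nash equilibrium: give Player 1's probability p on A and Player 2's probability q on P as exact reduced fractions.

P1 indiff ⇒ q·5+(1-q)·0 = q·3+(1-q)·12 ⇒ q(2) = (1-q)(12) ⇒ q = 6/7
P2 indiff ⇒ p·1+(1-p)·8 = p·2+(1-p)·5 ⇒ p(-1) = (1-p)(-3) ⇒ p = 3/4

p=3/4, q=6/7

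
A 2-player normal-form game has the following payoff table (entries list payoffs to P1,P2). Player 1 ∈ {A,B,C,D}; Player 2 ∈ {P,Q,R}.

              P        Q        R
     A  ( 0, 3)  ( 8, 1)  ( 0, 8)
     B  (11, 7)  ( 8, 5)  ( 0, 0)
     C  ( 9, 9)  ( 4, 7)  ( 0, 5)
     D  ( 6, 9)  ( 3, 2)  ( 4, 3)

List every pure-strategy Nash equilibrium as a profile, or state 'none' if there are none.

(A,P): not NE [P1→B gives 11>0; P2→R gives 8>3]
(A,Q): not NE [P2→R gives 8>1]
(A,R): not NE [P1→D gives 4>0]
(B,P): NE
(B,Q): not NE [P2→P gives 7>5]
(B,R): not NE [P1→D gives 4>0; P2→P gives 7>0]
(C,P): not NE [P1→B gives 11>9]
(C,Q): not NE [P1→B gives 8>4; P2→P gives 9>7]
(C,R): not NE [P1→D gives 4>0; P2→P gives 9>5]
(D,P): not NE [P1→B gives 11>6]
(D,Q): not NE [P1→B gives 8>3; P2→P gives 9>2]
(D,R): not NE [P2→P gives 9>3]

PSNE = {(B,P)}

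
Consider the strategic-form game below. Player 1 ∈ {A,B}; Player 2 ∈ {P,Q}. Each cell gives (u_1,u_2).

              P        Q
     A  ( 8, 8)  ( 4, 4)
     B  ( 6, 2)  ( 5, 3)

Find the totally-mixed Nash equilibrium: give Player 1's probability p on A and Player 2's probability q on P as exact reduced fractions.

p=1/5, q=1/3

P1 indiff ⇒ q·8+(1-q)·4 = q·6+(1-q)·5 ⇒ q(2) = (1-q)(1) ⇒ q = 1/3
P2 indiff ⇒ p·8+(1-p)·2 = p·4+(1-p)·3 ⇒ p(4) = (1-p)(1) ⇒ p = 1/5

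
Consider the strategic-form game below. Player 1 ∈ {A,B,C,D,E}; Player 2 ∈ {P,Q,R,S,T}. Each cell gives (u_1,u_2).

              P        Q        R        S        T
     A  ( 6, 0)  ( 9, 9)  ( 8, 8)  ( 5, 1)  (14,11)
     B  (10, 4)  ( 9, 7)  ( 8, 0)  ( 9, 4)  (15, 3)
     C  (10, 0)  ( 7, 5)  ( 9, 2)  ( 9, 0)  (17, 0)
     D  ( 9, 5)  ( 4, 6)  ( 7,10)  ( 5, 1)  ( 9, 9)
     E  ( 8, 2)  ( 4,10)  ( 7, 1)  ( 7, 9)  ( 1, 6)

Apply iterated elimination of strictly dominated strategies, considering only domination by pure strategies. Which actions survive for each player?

Survivors P1:{A,B,C} P2:{Q,T}

P1 drop D (B beats it: P:10>9 Q:9>4 R:8>7 S:9>5 T:15>9)
P1 drop E (B beats it: P:10>8 Q:9>4 R:8>7 S:9>7 T:15>1)
P2 drop P (Q beats it: A:9>0 B:7>4 C:5>0)
P2 drop R (Q beats it: A:9>8 B:7>0 C:5>2)
P2 drop S (Q beats it: A:9>1 B:7>4 C:5>0)
P1→{A,B,C} P2→{Q,T}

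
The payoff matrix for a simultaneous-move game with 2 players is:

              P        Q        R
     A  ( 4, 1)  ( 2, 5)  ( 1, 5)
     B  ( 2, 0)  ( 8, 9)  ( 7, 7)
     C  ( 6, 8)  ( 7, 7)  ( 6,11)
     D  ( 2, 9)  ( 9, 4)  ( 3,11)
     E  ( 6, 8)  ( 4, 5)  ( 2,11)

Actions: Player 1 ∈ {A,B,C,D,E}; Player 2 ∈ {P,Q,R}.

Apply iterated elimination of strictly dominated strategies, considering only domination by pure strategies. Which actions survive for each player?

Remaining: P1:{B,D} P2:{Q,R}

P1 drop A (C beats it: P:6>4 Q:7>2 R:6>1)
P2 drop P (R beats it: B:7>0 C:11>8 D:11>9 E:11>8)
P1 drop C (B beats it: Q:8>7 R:7>6)
P1 drop E (B beats it: Q:8>4 R:7>2)
P1→{B,D} P2→{Q,R}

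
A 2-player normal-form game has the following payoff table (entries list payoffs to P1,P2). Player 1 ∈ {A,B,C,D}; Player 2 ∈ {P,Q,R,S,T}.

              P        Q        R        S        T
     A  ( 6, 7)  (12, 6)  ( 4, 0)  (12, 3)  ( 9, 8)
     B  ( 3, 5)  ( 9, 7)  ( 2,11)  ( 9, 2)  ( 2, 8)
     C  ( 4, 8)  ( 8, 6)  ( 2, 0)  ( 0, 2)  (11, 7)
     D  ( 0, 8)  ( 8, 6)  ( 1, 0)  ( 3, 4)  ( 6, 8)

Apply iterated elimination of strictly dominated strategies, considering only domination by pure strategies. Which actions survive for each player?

IESDS → P1:{A,C} P2:{P,T}

P1 drop B (A beats it: P:6>3 Q:12>9 R:4>2 S:12>9 T:9>2)
P1 drop D (A beats it: P:6>0 Q:12>8 R:4>1 S:12>3 T:9>6)
P2 drop Q (P beats it: A:7>6 C:8>6)
P2 drop R (P beats it: A:7>0 C:8>0)
P2 drop S (P beats it: A:7>3 C:8>2)
P1→{A,C} P2→{P,T}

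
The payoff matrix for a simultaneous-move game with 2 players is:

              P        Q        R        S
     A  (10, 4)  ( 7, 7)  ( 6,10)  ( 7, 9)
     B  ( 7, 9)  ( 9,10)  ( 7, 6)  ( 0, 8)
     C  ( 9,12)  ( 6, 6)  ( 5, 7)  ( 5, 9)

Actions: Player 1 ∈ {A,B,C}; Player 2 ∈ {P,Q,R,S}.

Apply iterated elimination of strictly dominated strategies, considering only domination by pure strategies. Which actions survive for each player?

Survivors P1:{A,B} P2:{Q,R,S}

P1 drop C (A beats it: P:10>9 Q:7>6 R:6>5 S:7>5)
P2 drop P (Q beats it: A:7>4 B:10>9)
P1→{A,B} P2→{Q,R,S}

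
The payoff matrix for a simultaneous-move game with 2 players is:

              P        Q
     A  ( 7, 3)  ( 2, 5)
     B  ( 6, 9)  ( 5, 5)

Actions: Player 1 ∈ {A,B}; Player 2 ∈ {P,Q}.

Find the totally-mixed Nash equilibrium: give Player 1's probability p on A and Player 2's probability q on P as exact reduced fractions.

P1 indiff ⇒ q·7+(1-q)·2 = q·6+(1-q)·5 ⇒ q(1) = (1-q)(3) ⇒ q = 3/4
P2 indiff ⇒ p·3+(1-p)·9 = p·5+(1-p)·5 ⇒ p(-2) = (1-p)(-4) ⇒ p = 2/3

P1 mixes 2/3 on A; P2 mixes 3/4 on P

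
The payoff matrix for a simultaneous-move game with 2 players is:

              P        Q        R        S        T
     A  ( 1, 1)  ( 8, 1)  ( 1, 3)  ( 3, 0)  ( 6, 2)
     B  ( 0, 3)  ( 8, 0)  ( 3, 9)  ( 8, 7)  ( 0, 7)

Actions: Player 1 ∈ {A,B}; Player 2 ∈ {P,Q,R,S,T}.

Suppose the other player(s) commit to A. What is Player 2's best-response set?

u_2(P vs A) = 1
u_2(Q vs A) = 1
u_2(R vs A) = 3
u_2(S vs A) = 0
u_2(T vs A) = 2
max payoff 3 at {R}

P2 best: {R}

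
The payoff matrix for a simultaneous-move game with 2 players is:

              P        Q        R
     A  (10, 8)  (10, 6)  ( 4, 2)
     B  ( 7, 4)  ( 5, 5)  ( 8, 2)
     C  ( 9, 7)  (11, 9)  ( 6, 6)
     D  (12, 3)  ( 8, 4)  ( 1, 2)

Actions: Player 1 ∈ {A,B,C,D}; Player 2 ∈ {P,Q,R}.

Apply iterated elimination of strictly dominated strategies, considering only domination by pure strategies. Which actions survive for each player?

P2 drop R (P beats it: A:8>2 B:4>2 C:7>6 D:3>2)
P1 drop B (A beats it: P:10>7 Q:10>5)
P1→{A,C,D} P2→{P,Q}

IESDS → P1:{A,C,D} P2:{P,Q}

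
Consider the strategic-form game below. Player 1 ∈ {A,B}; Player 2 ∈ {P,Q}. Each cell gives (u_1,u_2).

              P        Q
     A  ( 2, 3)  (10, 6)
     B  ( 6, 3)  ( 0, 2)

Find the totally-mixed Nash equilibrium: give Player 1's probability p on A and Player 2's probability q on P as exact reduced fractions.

(p,q) = (1/4, 5/7)

P1 indiff ⇒ q·2+(1-q)·10 = q·6+(1-q)·0 ⇒ q(-4) = (1-q)(-10) ⇒ q = 5/7
P2 indiff ⇒ p·3+(1-p)·3 = p·6+(1-p)·2 ⇒ p(-3) = (1-p)(-1) ⇒ p = 1/4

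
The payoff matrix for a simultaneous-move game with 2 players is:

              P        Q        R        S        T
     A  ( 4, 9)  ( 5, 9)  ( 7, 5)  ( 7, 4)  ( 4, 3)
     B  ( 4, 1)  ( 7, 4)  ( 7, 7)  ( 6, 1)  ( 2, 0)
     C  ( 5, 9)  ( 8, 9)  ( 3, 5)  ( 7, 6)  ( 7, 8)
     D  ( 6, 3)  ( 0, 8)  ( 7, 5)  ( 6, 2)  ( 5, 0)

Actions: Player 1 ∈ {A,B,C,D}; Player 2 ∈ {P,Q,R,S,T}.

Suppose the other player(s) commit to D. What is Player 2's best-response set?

argmax u_2 = {Q}

u_2(P vs D) = 3
u_2(Q vs D) = 8
u_2(R vs D) = 5
u_2(S vs D) = 2
u_2(T vs D) = 0
max payoff 8 at {Q}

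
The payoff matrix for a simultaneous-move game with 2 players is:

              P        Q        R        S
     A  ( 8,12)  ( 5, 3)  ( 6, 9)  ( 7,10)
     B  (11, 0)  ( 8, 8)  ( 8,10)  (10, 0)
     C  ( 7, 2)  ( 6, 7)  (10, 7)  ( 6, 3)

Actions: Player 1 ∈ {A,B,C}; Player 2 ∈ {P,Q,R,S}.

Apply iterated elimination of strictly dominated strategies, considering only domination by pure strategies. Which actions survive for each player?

P1 drop A (B beats it: P:11>8 Q:8>5 R:8>6 S:10>7)
P2 drop P (Q beats it: B:8>0 C:7>2)
P2 drop S (Q beats it: B:8>0 C:7>3)
P1→{B,C} P2→{Q,R}

Remaining: P1:{B,C} P2:{Q,R}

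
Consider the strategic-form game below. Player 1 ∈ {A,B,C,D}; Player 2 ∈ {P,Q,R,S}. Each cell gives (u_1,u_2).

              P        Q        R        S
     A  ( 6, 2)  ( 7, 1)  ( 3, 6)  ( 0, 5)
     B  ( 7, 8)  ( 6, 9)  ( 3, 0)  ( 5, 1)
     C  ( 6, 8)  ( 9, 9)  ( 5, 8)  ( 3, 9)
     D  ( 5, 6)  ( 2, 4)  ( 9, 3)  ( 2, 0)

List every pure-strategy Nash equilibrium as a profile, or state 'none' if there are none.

(A,P): not NE [P1→B gives 7>6; P2→R gives 6>2]
(A,Q): not NE [P1→C gives 9>7; P2→R gives 6>1]
(A,R): not NE [P1→D gives 9>3]
(A,S): not NE [P1→B gives 5>0; P2→R gives 6>5]
(B,P): not NE [P2→Q gives 9>8]
(B,Q): not NE [P1→C gives 9>6]
(B,R): not NE [P1→D gives 9>3; P2→Q gives 9>0]
(B,S): not NE [P2→Q gives 9>1]
(C,P): not NE [P1→B gives 7>6; P2→S gives 9>8]
(C,Q): NE
(C,R): not NE [P1→D gives 9>5; P2→S gives 9>8]
(C,S): not NE [P1→B gives 5>3]
(D,P): not NE [P1→B gives 7>5]
(D,Q): not NE [P1→C gives 9>2; P2→P gives 6>4]
(D,R): not NE [P2→P gives 6>3]
(D,S): not NE [P1→B gives 5>2; P2→P gives 6>0]

NE set: (C,Q)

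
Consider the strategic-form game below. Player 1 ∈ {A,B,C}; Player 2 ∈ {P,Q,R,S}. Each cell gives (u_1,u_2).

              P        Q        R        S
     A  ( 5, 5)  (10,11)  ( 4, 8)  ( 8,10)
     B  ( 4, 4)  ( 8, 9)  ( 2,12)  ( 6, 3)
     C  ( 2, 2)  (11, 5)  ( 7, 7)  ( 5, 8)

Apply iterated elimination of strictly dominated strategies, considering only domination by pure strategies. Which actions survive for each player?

P1 drop B (A beats it: P:5>4 Q:10>8 R:4>2 S:8>6)
P2 drop P (Q beats it: A:11>5 C:5>2)
P2 drop R (S beats it: A:10>8 C:8>7)
P1→{A,C} P2→{Q,S}

Survivors P1:{A,C} P2:{Q,S}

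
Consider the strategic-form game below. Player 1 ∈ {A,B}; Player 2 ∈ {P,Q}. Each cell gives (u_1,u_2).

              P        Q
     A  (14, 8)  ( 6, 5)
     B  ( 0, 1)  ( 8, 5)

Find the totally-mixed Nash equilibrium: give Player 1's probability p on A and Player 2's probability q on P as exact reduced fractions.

P1 indiff ⇒ q·14+(1-q)·6 = q·0+(1-q)·8 ⇒ q(14) = (1-q)(2) ⇒ q = 1/8
P2 indiff ⇒ p·8+(1-p)·1 = p·5+(1-p)·5 ⇒ p(3) = (1-p)(4) ⇒ p = 4/7

P1 mixes 4/7 on A; P2 mixes 1/8 on P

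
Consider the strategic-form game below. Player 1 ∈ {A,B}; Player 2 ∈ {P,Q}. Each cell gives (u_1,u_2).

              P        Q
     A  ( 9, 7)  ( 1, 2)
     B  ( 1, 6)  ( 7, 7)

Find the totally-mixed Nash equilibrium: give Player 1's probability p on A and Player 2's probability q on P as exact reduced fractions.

P1 indiff ⇒ q·9+(1-q)·1 = q·1+(1-q)·7 ⇒ q(8) = (1-q)(6) ⇒ q = 3/7
P2 indiff ⇒ p·7+(1-p)·6 = p·2+(1-p)·7 ⇒ p(5) = (1-p)(1) ⇒ p = 1/6

P1 mixes 1/6 on A; P2 mixes 3/7 on P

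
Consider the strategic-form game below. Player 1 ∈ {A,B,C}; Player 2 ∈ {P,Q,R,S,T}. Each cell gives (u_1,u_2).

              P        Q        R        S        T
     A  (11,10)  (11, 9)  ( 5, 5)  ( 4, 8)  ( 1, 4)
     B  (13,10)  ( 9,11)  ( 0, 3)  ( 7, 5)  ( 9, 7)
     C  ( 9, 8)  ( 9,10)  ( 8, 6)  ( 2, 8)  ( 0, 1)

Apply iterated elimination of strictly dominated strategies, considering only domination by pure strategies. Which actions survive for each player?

P2 drop R (P beats it: A:10>5 B:10>3 C:8>6)
P1 drop C (A beats it: P:11>9 Q:11>9 S:4>2 T:1>0)
P2 drop S (P beats it: A:10>8 B:10>5)
P2 drop T (P beats it: A:10>4 B:10>7)
P1→{A,B} P2→{P,Q}

IESDS → P1:{A,B} P2:{P,Q}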